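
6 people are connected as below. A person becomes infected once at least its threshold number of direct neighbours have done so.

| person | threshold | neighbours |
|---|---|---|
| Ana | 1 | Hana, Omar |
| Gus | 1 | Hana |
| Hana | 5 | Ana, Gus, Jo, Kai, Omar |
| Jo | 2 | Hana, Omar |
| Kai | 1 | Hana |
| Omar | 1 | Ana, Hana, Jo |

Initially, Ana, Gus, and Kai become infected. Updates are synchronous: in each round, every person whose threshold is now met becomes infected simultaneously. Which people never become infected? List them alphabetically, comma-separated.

Round 1 — Ana, Gus, Kai become infected (initial).
Round 2 — checking thresholds:
  Hana: 3 of 5 neighbours < 5, below threshold.
  Omar: 1 of 3 neighbours ≥ 1, becomes infected.
Round 3 — no new infections; cascade stops.

Hana, Jo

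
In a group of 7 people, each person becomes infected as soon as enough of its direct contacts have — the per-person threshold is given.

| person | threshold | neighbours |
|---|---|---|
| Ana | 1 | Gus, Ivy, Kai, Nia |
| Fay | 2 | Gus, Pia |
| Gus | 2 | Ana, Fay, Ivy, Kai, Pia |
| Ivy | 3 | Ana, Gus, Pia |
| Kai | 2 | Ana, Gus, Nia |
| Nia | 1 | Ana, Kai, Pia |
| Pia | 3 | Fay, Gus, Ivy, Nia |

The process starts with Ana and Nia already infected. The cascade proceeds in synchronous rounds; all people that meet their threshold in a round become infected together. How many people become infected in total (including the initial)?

Round 1 — Ana, Nia become infected (initial).
Round 2 — checking thresholds:
  Gus: 1 of 5 neighbours < 2, holds.
  Ivy: 1 of 3 neighbours < 3, holds.
  Kai: 2 of 3 neighbours ≥ 2, becomes infected.
  Pia: 1 of 4 neighbours < 3, holds.
Round 3 — checking thresholds:
  Gus: 2 of 5 neighbours ≥ 2, becomes infected.
  Ivy: 1 of 3 neighbours < 3, holds.
  Pia: 1 of 4 neighbours < 3, holds.
Round 4 — no new infections; cascade stops.

4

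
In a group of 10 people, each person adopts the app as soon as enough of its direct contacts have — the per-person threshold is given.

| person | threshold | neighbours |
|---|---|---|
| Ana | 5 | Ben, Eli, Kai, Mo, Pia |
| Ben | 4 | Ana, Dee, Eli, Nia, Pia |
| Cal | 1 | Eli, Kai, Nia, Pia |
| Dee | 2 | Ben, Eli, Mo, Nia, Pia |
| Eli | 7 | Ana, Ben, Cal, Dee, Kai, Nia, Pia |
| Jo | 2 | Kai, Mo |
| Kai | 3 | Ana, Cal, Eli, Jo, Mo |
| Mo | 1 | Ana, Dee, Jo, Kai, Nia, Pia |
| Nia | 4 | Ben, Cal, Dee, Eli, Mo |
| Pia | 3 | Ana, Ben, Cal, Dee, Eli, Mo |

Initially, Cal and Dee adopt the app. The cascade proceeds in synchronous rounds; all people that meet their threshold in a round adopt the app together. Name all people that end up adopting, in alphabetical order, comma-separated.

Cal, Dee, Mo, Pia

Round 1 — Cal, Dee adopt the app (initial).
Round 2 — checking thresholds:
  Ben: 1 of 5 neighbours < 4, not yet.
  Eli: 2 of 7 neighbours < 7, not yet.
  Kai: 1 of 5 neighbours < 3, not yet.
  Mo: 1 of 6 neighbours ≥ 1, adopts the app.
  Nia: 2 of 5 neighbours < 4, not yet.
  Pia: 2 of 6 neighbours < 3, not yet.
Round 3 — checking thresholds:
  Ana: 1 of 5 neighbours < 5, not yet.
  Ben: 1 of 5 neighbours < 4, not yet.
  Eli: 2 of 7 neighbours < 7, not yet.
  Jo: 1 of 2 neighbours < 2, not yet.
  Kai: 2 of 5 neighbours < 3, not yet.
  Nia: 3 of 5 neighbours < 4, not yet.
  Pia: 3 of 6 neighbours ≥ 3, adopts the app.
Round 4 — no new adoptions; cascade stops.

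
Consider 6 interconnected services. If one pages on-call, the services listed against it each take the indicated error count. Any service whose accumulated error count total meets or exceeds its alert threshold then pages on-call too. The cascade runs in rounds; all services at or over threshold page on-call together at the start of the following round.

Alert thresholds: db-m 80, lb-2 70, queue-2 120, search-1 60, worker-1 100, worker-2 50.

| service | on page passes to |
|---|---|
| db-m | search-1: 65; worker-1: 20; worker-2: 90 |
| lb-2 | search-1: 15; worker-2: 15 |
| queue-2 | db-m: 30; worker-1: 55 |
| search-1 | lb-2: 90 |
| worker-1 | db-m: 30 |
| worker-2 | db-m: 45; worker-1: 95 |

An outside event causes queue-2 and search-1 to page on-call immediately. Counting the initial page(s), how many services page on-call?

Round 1 — queue-2, search-1 page on-call (initial).
  db-m: +30 → 30 < 80
  lb-2: +90 → 90 ≥ 70
  worker-1: +55 → 55 < 100
Round 2 — lb-2 pages on-call.
  worker-2: +15 → 15 < 50
No further pages.

3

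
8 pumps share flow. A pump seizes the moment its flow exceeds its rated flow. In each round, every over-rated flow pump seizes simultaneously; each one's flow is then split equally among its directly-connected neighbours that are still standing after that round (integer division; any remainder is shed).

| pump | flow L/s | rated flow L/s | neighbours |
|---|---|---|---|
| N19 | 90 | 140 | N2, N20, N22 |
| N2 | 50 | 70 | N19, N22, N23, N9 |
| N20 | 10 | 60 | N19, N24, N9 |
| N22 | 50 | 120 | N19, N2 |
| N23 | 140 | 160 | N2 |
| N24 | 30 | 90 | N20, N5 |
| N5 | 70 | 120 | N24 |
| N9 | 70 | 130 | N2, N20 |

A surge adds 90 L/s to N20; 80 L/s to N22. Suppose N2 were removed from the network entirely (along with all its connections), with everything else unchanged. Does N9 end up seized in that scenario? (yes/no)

With N2 removed:
Round 1 — N20 at 100 > 60; N22 at 130 > 120. N20, N22 seize.
  N20 sheds 100 L/s to N19, N24, N9: 33 each (1 lost).
    N19: 90+33 = 123 ≤ 140
    N24: 30+33 = 63 ≤ 90
    N9: 70+33 = 103 ≤ 130
  N22 sheds 130 L/s to N19: 130 each.
    N19: 123+130 = 253 > 140
Round 2 — N19 seizes.
  N19 sheds 253 L/s: no online neighbours, lost.
No further seizures.

no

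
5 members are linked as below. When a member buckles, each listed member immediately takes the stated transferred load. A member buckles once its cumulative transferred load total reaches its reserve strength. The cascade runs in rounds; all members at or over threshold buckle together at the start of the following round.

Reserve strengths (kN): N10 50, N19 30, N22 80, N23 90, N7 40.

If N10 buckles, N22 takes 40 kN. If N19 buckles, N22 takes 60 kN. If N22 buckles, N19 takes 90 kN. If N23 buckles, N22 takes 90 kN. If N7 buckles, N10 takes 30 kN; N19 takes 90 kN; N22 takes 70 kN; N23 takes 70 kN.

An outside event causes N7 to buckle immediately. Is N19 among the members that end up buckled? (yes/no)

yes

Round 1 — N7 buckles (initial).
  N10: +30 → 30 < 50
  N19: +90 → 90 ≥ 30
  N22: +70 → 70 < 80
  N23: +70 → 70 < 90
Round 2 — N19 buckles.
  N22: +60 → 130 ≥ 80
Round 3 — N22 buckles.
No further bucklings.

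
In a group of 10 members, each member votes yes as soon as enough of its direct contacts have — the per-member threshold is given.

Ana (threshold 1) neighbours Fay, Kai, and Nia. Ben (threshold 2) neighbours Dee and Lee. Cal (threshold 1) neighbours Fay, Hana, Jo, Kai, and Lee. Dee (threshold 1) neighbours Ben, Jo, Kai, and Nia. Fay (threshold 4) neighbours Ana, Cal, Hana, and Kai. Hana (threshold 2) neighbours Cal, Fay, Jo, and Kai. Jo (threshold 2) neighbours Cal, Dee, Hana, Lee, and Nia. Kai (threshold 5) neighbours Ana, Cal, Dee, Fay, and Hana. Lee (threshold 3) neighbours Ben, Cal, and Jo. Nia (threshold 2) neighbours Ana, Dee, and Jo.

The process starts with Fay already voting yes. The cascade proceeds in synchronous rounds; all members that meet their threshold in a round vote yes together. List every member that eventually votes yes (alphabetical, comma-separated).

Ana, Cal, Dee, Fay, Hana, Jo, Kai, Nia

Round 1 — Fay votes yes (initial).
Round 2 — checking thresholds:
  Ana: 1 of 3 neighbours ≥ 1, votes yes.
  Cal: 1 of 5 neighbours ≥ 1, votes yes.
  Hana: 1 of 4 neighbours < 2, below threshold.
  Kai: 1 of 5 neighbours < 5, below threshold.
Round 3 — checking thresholds:
  Hana: 2 of 4 neighbours ≥ 2, votes yes.
  Jo: 1 of 5 neighbours < 2, below threshold.
  Kai: 3 of 5 neighbours < 5, below threshold.
  Lee: 1 of 3 neighbours < 3, below threshold.
  Nia: 1 of 3 neighbours < 2, below threshold.
Round 4 — checking thresholds:
  Jo: 2 of 5 neighbours ≥ 2, votes yes.
  Kai: 4 of 5 neighbours < 5, below threshold.
  Lee: 1 of 3 neighbours < 3, below threshold.
  Nia: 1 of 3 neighbours < 2, below threshold.
Round 5 — checking thresholds:
  Dee: 1 of 4 neighbours ≥ 1, votes yes.
  Kai: 4 of 5 neighbours < 5, below threshold.
  Lee: 2 of 3 neighbours < 3, below threshold.
  Nia: 2 of 3 neighbours ≥ 2, votes yes.
Round 6 — checking thresholds:
  Ben: 1 of 2 neighbours < 2, below threshold.
  Kai: 5 of 5 neighbours ≥ 5, votes yes.
  Lee: 2 of 3 neighbours < 3, below threshold.
Round 7 — no new yes votes; cascade stops.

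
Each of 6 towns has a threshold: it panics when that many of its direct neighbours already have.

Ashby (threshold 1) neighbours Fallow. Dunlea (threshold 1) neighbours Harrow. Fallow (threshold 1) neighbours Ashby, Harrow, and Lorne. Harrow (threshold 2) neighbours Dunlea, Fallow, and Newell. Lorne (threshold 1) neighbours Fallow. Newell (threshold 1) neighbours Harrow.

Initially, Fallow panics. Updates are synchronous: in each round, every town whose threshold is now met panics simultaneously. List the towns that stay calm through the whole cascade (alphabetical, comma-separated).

Round 1 — Fallow panics (initial).
Round 2 — checking thresholds:
  Ashby: 1 of 1 neighbours ≥ 1, panics.
  Harrow: 1 of 3 neighbours < 2, below threshold.
  Lorne: 1 of 1 neighbours ≥ 1, panics.
Round 3 — no new panics; cascade stops.

Dunlea, Harrow, Newell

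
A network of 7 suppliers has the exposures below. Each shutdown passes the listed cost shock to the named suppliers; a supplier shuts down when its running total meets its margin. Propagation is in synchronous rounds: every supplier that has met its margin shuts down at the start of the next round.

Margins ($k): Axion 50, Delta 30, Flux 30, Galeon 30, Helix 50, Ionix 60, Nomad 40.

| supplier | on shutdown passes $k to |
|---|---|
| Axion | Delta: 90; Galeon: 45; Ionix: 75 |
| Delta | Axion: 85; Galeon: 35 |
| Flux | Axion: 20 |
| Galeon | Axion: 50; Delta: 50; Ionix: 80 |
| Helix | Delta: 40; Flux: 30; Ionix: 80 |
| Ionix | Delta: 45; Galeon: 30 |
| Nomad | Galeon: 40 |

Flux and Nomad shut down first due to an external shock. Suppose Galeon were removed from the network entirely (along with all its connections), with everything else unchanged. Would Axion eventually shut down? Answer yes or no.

no

With Galeon removed:
Round 1 — Flux, Nomad shut down (initial).
  Axion: +20 → 20 < 50
No further shutdowns.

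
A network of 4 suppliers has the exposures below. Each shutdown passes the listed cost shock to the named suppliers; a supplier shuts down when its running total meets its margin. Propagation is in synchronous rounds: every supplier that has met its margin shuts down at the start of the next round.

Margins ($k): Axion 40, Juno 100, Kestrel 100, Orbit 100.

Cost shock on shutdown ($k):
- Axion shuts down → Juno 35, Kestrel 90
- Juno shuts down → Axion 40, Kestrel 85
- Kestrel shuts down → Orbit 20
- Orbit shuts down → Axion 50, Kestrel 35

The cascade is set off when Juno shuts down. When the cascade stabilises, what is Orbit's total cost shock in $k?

Round 1 — Juno shuts down (initial).
  Axion: +40 → 40 ≥ 40
  Kestrel: +85 → 85 < 100
Round 2 — Axion shuts down.
  Kestrel: +90 → 175 ≥ 100
Round 3 — Kestrel shuts down.
  Orbit: +20 → 20 < 100
No further shutdowns.

20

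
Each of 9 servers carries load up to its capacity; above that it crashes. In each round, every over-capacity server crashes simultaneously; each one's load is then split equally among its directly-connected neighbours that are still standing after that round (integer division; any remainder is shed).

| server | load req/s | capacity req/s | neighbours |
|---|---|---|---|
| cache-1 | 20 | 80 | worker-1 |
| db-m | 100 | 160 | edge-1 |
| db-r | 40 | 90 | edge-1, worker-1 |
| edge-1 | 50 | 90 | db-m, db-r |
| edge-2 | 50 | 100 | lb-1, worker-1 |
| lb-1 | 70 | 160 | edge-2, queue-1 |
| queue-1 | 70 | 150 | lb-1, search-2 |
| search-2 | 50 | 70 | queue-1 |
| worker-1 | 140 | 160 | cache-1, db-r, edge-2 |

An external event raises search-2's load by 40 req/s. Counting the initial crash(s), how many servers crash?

Round 1 — search-2 at 90 > 70. search-2 crashes.
  search-2 sheds 90 req/s to queue-1: 90 each.
    queue-1: 70+90 = 160 > 150
Round 2 — queue-1 crashes.
  queue-1 sheds 160 req/s to lb-1: 160 each.
    lb-1: 70+160 = 230 > 160
Round 3 — lb-1 crashes.
  lb-1 sheds 230 req/s to edge-2: 230 each.
    edge-2: 50+230 = 280 > 100
Round 4 — edge-2 crashes.
  edge-2 sheds 280 req/s to worker-1: 280 each.
    worker-1: 140+280 = 420 > 160
Round 5 — worker-1 crashes.
  worker-1 sheds 420 req/s to cache-1, db-r: 210 each.
    cache-1: 20+210 = 230 > 80
    db-r: 40+210 = 250 > 90
Round 6 — cache-1, db-r crash.
  cache-1 sheds 230 req/s: no online neighbours, lost.
  db-r sheds 250 req/s to edge-1: 250 each.
    edge-1: 50+250 = 300 > 90
Round 7 — edge-1 crashes.
  edge-1 sheds 300 req/s to db-m: 300 each.
    db-m: 100+300 = 400 > 160
Round 8 — db-m crashes.
  db-m sheds 400 req/s: no online neighbours, lost.
No further crashes.

9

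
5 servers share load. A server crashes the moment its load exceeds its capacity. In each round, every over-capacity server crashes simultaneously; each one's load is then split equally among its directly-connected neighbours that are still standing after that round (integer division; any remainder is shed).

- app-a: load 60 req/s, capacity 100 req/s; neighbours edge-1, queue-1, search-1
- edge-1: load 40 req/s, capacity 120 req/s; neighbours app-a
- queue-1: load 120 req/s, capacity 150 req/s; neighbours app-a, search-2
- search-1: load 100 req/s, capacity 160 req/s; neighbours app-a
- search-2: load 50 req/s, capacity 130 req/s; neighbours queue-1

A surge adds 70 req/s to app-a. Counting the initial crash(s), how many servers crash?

3

Round 1 — app-a at 130 > 100. app-a crashes.
  app-a sheds 130 req/s to edge-1, queue-1, search-1: 43 each (1 lost).
    edge-1: 40+43 = 83 ≤ 120
    queue-1: 120+43 = 163 > 150
    search-1: 100+43 = 143 ≤ 160
Round 2 — queue-1 crashes.
  queue-1 sheds 163 req/s to search-2: 163 each.
    search-2: 50+163 = 213 > 130
Round 3 — search-2 crashes.
  search-2 sheds 213 req/s: no online neighbours, lost.
No further crashes.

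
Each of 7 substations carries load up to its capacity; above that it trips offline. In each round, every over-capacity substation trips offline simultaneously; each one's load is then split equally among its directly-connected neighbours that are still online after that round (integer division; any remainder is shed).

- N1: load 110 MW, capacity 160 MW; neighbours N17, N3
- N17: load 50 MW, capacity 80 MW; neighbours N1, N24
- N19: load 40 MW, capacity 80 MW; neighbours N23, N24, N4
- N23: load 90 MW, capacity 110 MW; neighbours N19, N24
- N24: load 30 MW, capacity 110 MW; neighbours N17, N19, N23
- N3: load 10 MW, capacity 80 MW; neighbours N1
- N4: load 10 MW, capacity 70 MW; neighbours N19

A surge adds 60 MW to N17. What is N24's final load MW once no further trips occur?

Round 1 — N17 at 110 > 80. N17 trips offline.
  N17 sheds 110 MW to N1, N24: 55 each.
    N1: 110+55 = 165 > 160
    N24: 30+55 = 85 ≤ 110
Round 2 — N1 trips offline.
  N1 sheds 165 MW to N3: 165 each.
    N3: 10+165 = 175 > 80
Round 3 — N3 trips offline.
  N3 sheds 175 MW: no online neighbours, lost.
No further trips.

85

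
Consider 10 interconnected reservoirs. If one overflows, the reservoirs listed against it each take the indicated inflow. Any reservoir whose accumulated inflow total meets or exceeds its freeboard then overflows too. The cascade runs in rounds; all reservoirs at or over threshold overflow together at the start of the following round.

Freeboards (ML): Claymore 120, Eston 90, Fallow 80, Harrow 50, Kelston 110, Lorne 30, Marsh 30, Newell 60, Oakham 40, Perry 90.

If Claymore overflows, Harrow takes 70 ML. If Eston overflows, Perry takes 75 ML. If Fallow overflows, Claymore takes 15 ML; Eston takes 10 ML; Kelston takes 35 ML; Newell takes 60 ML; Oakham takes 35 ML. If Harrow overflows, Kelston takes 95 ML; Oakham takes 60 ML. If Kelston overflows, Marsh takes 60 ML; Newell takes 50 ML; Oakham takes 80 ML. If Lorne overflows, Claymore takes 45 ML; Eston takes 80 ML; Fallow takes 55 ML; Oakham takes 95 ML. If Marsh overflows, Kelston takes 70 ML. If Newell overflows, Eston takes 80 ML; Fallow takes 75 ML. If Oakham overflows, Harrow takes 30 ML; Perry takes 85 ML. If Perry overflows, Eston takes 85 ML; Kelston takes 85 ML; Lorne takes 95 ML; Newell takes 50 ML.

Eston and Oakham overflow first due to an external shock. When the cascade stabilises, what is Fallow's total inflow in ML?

Round 1 — Eston, Oakham overflow (initial).
  Harrow: +30 → 30 < 50
  Perry: +75+85 → 160 ≥ 90
Round 2 — Perry overflows.
  Kelston: +85 → 85 < 110
  Lorne: +95 → 95 ≥ 30
  Newell: +50 → 50 < 60
Round 3 — Lorne overflows.
  Claymore: +45 → 45 < 120
  Fallow: +55 → 55 < 80
No further overflows.

55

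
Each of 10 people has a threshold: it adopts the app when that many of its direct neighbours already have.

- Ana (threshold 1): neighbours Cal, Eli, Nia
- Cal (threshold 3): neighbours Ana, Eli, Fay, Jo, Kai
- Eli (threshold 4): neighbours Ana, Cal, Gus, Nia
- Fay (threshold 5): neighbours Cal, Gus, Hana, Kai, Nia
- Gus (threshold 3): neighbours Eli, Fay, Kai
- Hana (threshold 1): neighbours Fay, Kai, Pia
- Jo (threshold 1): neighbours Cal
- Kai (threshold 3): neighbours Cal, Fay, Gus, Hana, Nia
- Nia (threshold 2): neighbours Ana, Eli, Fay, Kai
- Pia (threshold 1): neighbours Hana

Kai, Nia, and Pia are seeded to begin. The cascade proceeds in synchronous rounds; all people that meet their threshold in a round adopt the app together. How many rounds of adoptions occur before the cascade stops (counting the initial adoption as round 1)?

2

Round 1 — Kai, Nia, Pia adopt the app (initial).
Round 2 — checking thresholds:
  Ana: 1 of 3 neighbours ≥ 1, adopts the app.
  Cal: 1 of 5 neighbours < 3, not yet.
  Eli: 1 of 4 neighbours < 4, not yet.
  Fay: 2 of 5 neighbours < 5, not yet.
  Gus: 1 of 3 neighbours < 3, not yet.
  Hana: 2 of 3 neighbours ≥ 1, adopts the app.
Round 3 — no new adoptions; cascade stops.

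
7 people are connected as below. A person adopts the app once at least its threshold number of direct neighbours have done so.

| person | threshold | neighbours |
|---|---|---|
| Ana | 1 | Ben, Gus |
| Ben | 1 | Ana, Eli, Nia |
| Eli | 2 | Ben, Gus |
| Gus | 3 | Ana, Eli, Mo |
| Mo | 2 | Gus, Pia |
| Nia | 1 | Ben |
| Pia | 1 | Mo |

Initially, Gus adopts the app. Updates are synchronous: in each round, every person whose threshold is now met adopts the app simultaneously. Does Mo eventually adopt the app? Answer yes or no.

Round 1 — Gus adopts the app (initial).
Round 2 — checking thresholds:
  Ana: 1 of 2 neighbours ≥ 1, adopts the app.
  Eli: 1 of 2 neighbours < 2, holds.
  Mo: 1 of 2 neighbours < 2, holds.
Round 3 — checking thresholds:
  Ben: 1 of 3 neighbours ≥ 1, adopts the app.
  Eli: 1 of 2 neighbours < 2, holds.
  Mo: 1 of 2 neighbours < 2, holds.
Round 4 — checking thresholds:
  Eli: 2 of 2 neighbours ≥ 2, adopts the app.
  Mo: 1 of 2 neighbours < 2, holds.
  Nia: 1 of 1 neighbours ≥ 1, adopts the app.
Round 5 — no new adoptions; cascade stops.

no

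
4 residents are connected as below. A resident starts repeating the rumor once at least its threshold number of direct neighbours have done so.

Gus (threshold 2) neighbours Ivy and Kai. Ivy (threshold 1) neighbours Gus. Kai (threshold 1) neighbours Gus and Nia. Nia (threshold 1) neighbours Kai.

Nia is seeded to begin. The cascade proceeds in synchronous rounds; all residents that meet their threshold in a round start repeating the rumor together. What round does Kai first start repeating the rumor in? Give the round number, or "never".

Round 1 — Nia starts repeating the rumor (initial).
Round 2 — checking thresholds:
  Kai: 1 of 2 neighbours ≥ 1, starts repeating the rumor.
Round 3 — no new spreads; cascade stops.

2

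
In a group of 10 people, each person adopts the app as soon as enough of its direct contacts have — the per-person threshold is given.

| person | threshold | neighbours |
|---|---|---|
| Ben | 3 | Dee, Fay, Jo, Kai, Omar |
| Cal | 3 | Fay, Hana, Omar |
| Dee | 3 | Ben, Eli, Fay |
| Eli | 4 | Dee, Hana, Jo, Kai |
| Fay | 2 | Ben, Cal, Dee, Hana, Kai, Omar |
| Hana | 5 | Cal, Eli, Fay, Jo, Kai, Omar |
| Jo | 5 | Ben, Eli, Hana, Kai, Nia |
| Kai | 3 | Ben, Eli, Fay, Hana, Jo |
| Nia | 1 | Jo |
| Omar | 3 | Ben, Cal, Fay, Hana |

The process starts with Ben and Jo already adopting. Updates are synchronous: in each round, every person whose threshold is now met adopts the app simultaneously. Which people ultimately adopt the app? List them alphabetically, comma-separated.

Round 1 — Ben, Jo adopt the app (initial).
Round 2 — checking thresholds:
  Dee: 1 of 3 neighbours < 3, holds.
  Eli: 1 of 4 neighbours < 4, holds.
  Fay: 1 of 6 neighbours < 2, holds.
  Hana: 1 of 6 neighbours < 5, holds.
  Kai: 2 of 5 neighbours < 3, holds.
  Nia: 1 of 1 neighbours ≥ 1, adopts the app.
  Omar: 1 of 4 neighbours < 3, holds.
Round 3 — no new adoptions; cascade stops.

Ben, Jo, Nia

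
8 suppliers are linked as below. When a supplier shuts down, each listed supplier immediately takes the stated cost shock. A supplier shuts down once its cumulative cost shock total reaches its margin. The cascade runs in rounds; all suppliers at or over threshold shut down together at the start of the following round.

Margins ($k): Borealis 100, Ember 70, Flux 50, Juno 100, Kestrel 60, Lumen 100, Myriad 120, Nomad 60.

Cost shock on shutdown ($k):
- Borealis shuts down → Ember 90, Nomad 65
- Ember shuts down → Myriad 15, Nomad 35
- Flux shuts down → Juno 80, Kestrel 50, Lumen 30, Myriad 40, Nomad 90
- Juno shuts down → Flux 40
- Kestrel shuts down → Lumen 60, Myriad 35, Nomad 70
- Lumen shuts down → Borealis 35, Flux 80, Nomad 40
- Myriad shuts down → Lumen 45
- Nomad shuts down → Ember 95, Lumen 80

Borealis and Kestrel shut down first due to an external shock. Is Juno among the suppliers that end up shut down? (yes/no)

Round 1 — Borealis, Kestrel shut down (initial).
  Ember: +90 → 90 ≥ 70
  Lumen: +60 → 60 < 100
  Myriad: +35 → 35 < 120
  Nomad: +65+70 → 135 ≥ 60
Round 2 — Ember, Nomad shut down.
  Lumen: +80 → 140 ≥ 100
  Myriad: +15 → 50 < 120
Round 3 — Lumen shuts down.
  Flux: +80 → 80 ≥ 50
Round 4 — Flux shuts down.
  Juno: +80 → 80 < 100
  Myriad: +40 → 90 < 120
No further shutdowns.

no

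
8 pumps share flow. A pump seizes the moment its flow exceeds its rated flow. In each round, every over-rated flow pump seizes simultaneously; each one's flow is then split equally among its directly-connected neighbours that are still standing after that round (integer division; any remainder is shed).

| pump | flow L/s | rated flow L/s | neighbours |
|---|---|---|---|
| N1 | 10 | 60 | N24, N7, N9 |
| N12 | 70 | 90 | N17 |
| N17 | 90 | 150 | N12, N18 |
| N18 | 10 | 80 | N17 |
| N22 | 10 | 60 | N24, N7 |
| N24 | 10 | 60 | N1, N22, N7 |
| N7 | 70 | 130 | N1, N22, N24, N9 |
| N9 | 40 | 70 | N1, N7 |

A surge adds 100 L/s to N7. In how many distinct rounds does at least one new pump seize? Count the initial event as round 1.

Round 1 — N7 at 170 > 130. N7 seizes.
  N7 sheds 170 L/s to N1, N22, N24, N9: 42 each (2 lost).
    N1: 10+42 = 52 ≤ 60
    N22: 10+42 = 52 ≤ 60
    N24: 10+42 = 52 ≤ 60
    N9: 40+42 = 82 > 70
Round 2 — N9 seizes.
  N9 sheds 82 L/s to N1: 82 each.
    N1: 52+82 = 134 > 60
Round 3 — N1 seizes.
  N1 sheds 134 L/s to N24: 134 each.
    N24: 52+134 = 186 > 60
Round 4 — N24 seizes.
  N24 sheds 186 L/s to N22: 186 each.
    N22: 52+186 = 238 > 60
Round 5 — N22 seizes.
  N22 sheds 238 L/s: no online neighbours, lost.
No further seizures.

5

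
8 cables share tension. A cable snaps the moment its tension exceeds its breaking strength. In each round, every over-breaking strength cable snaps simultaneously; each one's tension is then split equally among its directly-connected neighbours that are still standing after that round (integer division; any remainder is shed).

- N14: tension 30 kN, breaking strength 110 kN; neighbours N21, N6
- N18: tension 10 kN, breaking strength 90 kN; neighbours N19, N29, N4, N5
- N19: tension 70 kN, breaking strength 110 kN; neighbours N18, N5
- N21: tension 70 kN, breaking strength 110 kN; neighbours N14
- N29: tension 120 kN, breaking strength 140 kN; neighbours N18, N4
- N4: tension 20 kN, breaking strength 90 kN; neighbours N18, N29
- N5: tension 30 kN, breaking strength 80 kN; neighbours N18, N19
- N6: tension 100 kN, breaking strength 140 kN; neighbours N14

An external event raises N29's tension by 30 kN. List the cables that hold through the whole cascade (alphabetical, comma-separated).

Round 1 — N29 at 150 > 140. N29 snaps.
  N29 sheds 150 kN to N18, N4: 75 each.
    N18: 10+75 = 85 ≤ 90
    N4: 20+75 = 95 > 90
Round 2 — N4 snaps.
  N4 sheds 95 kN to N18: 95 each.
    N18: 85+95 = 180 > 90
Round 3 — N18 snaps.
  N18 sheds 180 kN to N19, N5: 90 each.
    N19: 70+90 = 160 > 110
    N5: 30+90 = 120 > 80
Round 4 — N19, N5 snap.
  N19 sheds 160 kN: no online neighbours, lost.
  N5 sheds 120 kN: no online neighbours, lost.
No further breaks.

N14, N21, N6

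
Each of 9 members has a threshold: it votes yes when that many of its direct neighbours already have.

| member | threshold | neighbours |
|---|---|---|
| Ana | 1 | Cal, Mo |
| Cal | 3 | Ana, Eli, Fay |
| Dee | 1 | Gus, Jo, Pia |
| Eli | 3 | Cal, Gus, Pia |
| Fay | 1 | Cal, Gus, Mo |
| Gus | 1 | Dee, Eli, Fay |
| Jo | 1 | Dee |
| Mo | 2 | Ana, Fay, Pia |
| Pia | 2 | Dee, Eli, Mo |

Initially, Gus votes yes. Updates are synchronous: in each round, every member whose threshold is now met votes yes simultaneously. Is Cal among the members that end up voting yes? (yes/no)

Round 1 — Gus votes yes (initial).
Round 2 — checking thresholds:
  Dee: 1 of 3 neighbours ≥ 1, votes yes.
  Eli: 1 of 3 neighbours < 3, holds.
  Fay: 1 of 3 neighbours ≥ 1, votes yes.
Round 3 — checking thresholds:
  Cal: 1 of 3 neighbours < 3, holds.
  Eli: 1 of 3 neighbours < 3, holds.
  Jo: 1 of 1 neighbours ≥ 1, votes yes.
  Mo: 1 of 3 neighbours < 2, holds.
  Pia: 1 of 3 neighbours < 2, holds.
Round 4 — no new yes votes; cascade stops.

no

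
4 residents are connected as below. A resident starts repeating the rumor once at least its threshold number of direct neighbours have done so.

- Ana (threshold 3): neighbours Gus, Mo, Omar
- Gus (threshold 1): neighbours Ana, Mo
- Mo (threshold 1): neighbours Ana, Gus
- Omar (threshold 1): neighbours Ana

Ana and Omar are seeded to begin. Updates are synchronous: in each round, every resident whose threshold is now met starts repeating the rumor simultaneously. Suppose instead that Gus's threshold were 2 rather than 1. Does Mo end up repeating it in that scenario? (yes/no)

With Gus's threshold at 2:
Round 1 — Ana, Omar start repeating the rumor (initial).
Round 2 — checking thresholds:
  Gus: 1 of 2 neighbours < 2, not yet.
  Mo: 1 of 2 neighbours ≥ 1, starts repeating the rumor.
Round 3 — checking thresholds:
  Gus: 2 of 2 neighbours ≥ 2, starts repeating the rumor.
Round 4 — no new spreads; cascade stops.

yes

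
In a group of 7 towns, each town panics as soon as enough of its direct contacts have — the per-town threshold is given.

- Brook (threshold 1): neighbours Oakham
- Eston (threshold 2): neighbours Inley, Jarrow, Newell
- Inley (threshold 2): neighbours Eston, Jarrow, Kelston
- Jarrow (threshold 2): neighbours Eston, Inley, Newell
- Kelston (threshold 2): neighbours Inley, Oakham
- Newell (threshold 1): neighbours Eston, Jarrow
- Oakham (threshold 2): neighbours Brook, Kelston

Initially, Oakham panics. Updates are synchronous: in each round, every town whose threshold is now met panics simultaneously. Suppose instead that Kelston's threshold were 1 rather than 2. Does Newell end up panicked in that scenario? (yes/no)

With Kelston's threshold at 1:
Round 1 — Oakham panics (initial).
Round 2 — checking thresholds:
  Brook: 1 of 1 neighbours ≥ 1, panics.
  Kelston: 1 of 2 neighbours ≥ 1, panics.
Round 3 — no new panics; cascade stops.

no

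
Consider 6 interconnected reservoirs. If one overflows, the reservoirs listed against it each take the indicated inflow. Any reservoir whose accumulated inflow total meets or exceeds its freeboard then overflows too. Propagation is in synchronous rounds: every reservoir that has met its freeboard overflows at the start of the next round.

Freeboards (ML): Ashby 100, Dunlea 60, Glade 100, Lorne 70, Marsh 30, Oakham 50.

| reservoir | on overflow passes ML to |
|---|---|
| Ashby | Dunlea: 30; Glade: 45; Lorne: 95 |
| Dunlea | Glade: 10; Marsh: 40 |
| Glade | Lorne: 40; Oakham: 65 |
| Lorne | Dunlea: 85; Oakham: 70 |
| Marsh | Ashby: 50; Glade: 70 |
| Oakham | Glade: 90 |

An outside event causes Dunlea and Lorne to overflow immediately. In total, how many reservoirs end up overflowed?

Round 1 — Dunlea, Lorne overflow (initial).
  Glade: +10 → 10 < 100
  Marsh: +40 → 40 ≥ 30
  Oakham: +70 → 70 ≥ 50
Round 2 — Marsh, Oakham overflow.
  Ashby: +50 → 50 < 100
  Glade: +70+90 → 170 ≥ 100
Round 3 — Glade overflows.
No further overflows.

5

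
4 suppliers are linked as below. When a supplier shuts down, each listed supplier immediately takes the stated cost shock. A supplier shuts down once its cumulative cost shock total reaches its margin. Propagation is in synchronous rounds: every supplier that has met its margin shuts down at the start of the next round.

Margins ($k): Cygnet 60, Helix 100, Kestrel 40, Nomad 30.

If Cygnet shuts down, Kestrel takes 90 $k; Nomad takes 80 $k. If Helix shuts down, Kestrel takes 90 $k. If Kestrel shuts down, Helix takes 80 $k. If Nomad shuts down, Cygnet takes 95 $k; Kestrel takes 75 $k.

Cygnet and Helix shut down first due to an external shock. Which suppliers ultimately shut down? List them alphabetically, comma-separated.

Cygnet, Helix, Kestrel, Nomad

Round 1 — Cygnet, Helix shut down (initial).
  Kestrel: +90+90 → 180 ≥ 40
  Nomad: +80 → 80 ≥ 30
Round 2 — Kestrel, Nomad shut down.
No further shutdowns.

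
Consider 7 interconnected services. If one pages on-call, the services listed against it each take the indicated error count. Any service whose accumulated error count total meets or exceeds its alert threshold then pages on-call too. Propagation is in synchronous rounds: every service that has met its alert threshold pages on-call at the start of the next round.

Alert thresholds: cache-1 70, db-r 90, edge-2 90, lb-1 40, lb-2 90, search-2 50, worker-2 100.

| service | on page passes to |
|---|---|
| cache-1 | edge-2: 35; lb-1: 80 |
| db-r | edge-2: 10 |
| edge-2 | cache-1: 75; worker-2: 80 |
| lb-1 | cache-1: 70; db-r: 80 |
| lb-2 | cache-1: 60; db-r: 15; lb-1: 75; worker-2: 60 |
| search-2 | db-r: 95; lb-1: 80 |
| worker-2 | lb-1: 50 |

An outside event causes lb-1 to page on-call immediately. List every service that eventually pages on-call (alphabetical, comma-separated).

Round 1 — lb-1 pages on-call (initial).
  cache-1: +70 → 70 ≥ 70
  db-r: +80 → 80 < 90
Round 2 — cache-1 pages on-call.
  edge-2: +35 → 35 < 90
No further pages.

cache-1, lb-1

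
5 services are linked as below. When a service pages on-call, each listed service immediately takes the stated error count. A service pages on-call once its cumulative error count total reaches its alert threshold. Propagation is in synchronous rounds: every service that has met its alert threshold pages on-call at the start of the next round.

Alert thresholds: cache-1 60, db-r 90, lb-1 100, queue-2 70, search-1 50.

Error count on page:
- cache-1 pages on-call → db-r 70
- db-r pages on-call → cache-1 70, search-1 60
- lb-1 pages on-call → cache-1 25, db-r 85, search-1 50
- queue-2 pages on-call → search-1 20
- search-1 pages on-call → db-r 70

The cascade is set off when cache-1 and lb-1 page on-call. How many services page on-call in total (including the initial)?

Round 1 — cache-1, lb-1 page on-call (initial).
  db-r: +70+85 → 155 ≥ 90
  search-1: +50 → 50 ≥ 50
Round 2 — db-r, search-1 page on-call.
No further pages.

4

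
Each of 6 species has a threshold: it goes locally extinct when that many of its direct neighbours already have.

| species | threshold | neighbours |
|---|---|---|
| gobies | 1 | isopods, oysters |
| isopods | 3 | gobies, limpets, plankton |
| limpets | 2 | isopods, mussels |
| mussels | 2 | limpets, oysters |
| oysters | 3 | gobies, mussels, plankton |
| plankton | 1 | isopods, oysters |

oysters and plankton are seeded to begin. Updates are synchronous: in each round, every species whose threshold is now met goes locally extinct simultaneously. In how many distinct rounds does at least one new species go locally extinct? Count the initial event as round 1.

Round 1 — oysters, plankton go locally extinct (initial).
Round 2 — checking thresholds:
  gobies: 1 of 2 neighbours ≥ 1, goes locally extinct.
  isopods: 1 of 3 neighbours < 3, not yet.
  mussels: 1 of 2 neighbours < 2, not yet.
Round 3 — no new extinctions; cascade stops.

2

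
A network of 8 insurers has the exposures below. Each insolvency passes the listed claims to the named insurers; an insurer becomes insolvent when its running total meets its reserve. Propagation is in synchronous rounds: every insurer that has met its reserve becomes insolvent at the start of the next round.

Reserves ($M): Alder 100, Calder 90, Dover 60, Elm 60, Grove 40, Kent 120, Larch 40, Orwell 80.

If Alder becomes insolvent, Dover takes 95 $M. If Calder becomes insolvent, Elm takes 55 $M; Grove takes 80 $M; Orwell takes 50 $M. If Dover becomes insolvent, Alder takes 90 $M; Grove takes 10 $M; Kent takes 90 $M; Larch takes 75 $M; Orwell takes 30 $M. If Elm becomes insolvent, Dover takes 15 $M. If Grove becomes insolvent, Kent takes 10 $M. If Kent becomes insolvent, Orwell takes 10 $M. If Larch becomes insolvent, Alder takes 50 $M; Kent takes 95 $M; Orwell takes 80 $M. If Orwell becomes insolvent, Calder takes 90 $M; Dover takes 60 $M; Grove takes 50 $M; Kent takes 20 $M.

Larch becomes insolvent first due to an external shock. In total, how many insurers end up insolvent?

7

Round 1 — Larch becomes insolvent (initial).
  Alder: +50 → 50 < 100
  Kent: +95 → 95 < 120
  Orwell: +80 → 80 ≥ 80
Round 2 — Orwell becomes insolvent.
  Calder: +90 → 90 ≥ 90
  Dover: +60 → 60 ≥ 60
  Grove: +50 → 50 ≥ 40
  Kent: +20 → 115 < 120
Round 3 — Calder, Dover, Grove become insolvent.
  Alder: +90 → 140 ≥ 100
  Elm: +55 → 55 < 60
  Kent: +90+10 → 215 ≥ 120
Round 4 — Alder, Kent become insolvent.
No further insolvencies.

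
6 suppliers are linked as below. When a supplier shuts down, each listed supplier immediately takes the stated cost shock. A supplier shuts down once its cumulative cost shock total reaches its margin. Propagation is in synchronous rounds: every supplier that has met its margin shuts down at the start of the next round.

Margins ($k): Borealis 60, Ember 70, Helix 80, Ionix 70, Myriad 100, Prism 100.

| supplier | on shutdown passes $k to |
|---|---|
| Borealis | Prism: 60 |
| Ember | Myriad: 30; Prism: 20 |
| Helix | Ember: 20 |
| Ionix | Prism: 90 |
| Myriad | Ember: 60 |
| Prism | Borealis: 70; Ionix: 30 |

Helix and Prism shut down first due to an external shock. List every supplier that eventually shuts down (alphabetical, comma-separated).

Round 1 — Helix, Prism shut down (initial).
  Borealis: +70 → 70 ≥ 60
  Ember: +20 → 20 < 70
  Ionix: +30 → 30 < 70
Round 2 — Borealis shuts down.
No further shutdowns.

Borealis, Helix, Prism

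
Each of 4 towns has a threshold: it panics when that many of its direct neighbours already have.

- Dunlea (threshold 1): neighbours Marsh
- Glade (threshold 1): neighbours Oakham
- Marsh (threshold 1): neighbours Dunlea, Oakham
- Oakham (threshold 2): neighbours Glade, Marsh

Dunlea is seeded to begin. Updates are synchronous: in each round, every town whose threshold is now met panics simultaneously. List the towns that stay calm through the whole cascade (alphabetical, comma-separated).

Round 1 — Dunlea panics (initial).
Round 2 — checking thresholds:
  Marsh: 1 of 2 neighbours ≥ 1, panics.
Round 3 — no new panics; cascade stops.

Glade, Oakham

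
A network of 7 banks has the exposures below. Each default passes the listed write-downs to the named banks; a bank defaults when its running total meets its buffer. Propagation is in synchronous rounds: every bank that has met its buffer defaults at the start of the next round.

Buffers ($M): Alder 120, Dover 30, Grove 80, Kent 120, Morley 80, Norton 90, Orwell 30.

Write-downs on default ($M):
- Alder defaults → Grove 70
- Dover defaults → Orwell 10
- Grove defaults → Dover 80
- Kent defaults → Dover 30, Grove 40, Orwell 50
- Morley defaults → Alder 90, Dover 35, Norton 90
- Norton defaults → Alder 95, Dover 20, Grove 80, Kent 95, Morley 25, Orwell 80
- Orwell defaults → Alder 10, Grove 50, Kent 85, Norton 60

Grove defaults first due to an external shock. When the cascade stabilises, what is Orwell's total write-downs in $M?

Round 1 — Grove defaults (initial).
  Dover: +80 → 80 ≥ 30
Round 2 — Dover defaults.
  Orwell: +10 → 10 < 30
No further defaults.

10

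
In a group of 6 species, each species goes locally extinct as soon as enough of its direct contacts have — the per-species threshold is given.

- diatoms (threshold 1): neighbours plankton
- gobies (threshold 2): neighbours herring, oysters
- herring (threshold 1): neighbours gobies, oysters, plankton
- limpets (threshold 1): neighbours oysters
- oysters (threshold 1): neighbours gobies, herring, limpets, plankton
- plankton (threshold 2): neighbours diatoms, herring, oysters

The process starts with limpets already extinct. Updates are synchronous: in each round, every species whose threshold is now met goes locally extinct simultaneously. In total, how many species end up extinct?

Round 1 — limpets goes locally extinct (initial).
Round 2 — checking thresholds:
  oysters: 1 of 4 neighbours ≥ 1, goes locally extinct.
Round 3 — checking thresholds:
  gobies: 1 of 2 neighbours < 2, holds.
  herring: 1 of 3 neighbours ≥ 1, goes locally extinct.
  plankton: 1 of 3 neighbours < 2, holds.
Round 4 — checking thresholds:
  gobies: 2 of 2 neighbours ≥ 2, goes locally extinct.
  plankton: 2 of 3 neighbours ≥ 2, goes locally extinct.
Round 5 — checking thresholds:
  diatoms: 1 of 1 neighbours ≥ 1, goes locally extinct.
Round 6 — no new extinctions; cascade stops.

6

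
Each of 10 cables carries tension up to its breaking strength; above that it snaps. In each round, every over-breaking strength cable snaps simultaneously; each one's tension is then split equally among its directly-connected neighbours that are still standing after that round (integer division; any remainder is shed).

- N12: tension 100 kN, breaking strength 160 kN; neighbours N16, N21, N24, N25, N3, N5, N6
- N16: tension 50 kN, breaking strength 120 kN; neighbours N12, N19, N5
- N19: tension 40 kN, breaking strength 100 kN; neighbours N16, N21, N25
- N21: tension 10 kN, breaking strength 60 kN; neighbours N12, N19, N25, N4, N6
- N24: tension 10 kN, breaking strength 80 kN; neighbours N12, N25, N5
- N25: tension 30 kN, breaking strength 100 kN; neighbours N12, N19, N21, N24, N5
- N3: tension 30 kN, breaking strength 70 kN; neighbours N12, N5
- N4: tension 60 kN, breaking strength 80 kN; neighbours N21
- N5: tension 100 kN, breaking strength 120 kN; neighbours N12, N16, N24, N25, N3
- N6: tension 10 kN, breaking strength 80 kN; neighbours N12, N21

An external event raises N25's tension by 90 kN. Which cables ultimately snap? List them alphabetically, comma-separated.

Round 1 — N25 at 120 > 100. N25 snaps.
  N25 sheds 120 kN to N12, N19, N21, N24, N5: 24 each.
    N12: 100+24 = 124 ≤ 160
    N19: 40+24 = 64 ≤ 100
    N21: 10+24 = 34 ≤ 60
    N24: 10+24 = 34 ≤ 80
    N5: 100+24 = 124 > 120
Round 2 — N5 snaps.
  N5 sheds 124 kN to N12, N16, N24, N3: 31 each.
    N12: 124+31 = 155 ≤ 160
    N16: 50+31 = 81 ≤ 120
    N24: 34+31 = 65 ≤ 80
    N3: 30+31 = 61 ≤ 70
No further breaks.

N25, N5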